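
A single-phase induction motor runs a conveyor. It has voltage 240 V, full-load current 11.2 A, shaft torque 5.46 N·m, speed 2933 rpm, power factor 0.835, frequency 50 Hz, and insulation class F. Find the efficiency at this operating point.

74.7 %

ω = 2π × 2933/60 = 307.1 rad/s; P_out = τω = 5.46 × 307.1 = 1677 W
P_in = V·I·cosφ = 240 × 11.2 × 0.835 = 2244 W
η = P_out / P_in = 1677 / 2244 = 0.747 = 74.7%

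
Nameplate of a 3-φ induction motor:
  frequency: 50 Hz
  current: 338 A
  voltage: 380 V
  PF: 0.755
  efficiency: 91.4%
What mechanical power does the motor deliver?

154 kW

P_in = √3·V·I·cosφ = 1.732 × 380 × 338 × 0.755 = 167956 W
P_out = η·P_in = 0.914 × 167956 = 153512 W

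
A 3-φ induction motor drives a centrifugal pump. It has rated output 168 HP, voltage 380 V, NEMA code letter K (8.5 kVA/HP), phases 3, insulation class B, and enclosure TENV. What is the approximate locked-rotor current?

2170 A

S_LR = 8.5 × 168 = 1428 kVA
I_LR = S_LR/(√3·V_L) = 1428000/(1.732×380) = 2170 A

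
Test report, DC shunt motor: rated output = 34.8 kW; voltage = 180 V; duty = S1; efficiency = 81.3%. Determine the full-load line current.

P_out = 34.8 kW = 34800 W
P_in = P_out / η = 34800 / 0.813 = 42804 W
I = P_in / V = 42804 / 180 = 238 A

238 A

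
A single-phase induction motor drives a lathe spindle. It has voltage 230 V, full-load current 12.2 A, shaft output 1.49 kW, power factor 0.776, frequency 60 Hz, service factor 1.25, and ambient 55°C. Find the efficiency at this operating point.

P_out = 1.49 kW = 1490 W
P_in = V·I·cosφ = 230 × 12.2 × 0.776 = 2177 W
η = P_out / P_in = 1490 / 2177 = 0.684 = 68.4%

68.4 %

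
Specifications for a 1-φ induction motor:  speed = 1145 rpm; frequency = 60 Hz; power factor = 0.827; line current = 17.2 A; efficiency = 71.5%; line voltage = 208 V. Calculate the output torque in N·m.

P_in = V·I·cosφ = 208 × 17.2 × 0.827 = 2959 W
P_out = η·P_in = 0.715 × 2959 = 2116 W
n = 1145 rpm
ω = 2π×1145/60 = 119.9 rad/s
τ = P_out/ω = 2116/119.9 = 17.6 N·m

17.6 N·m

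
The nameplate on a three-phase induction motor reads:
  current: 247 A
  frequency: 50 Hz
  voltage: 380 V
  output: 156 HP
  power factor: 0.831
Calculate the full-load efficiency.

P_out = 156 × 746 = 116376 W
P_in = √3·V_L·I_L·cosφ = 1.732 × 380 × 247 × 0.831 = 135092 W
η = P_out / P_in = 116376 / 135092 = 0.861 = 86.1%

86.1 %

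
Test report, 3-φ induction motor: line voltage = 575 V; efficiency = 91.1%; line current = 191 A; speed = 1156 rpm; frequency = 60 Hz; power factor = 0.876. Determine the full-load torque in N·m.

P_in = √3·V·I·cosφ = 1.732 × 575 × 191 × 0.876 = 166630 W
P_out = η·P_in = 0.911 × 166630 = 151800 W
n = 1156 rpm
ω = 2π×1156/60 = 121.1 rad/s
τ = P_out/ω = 151800/121.1 = 1250 N·m

1250 N·m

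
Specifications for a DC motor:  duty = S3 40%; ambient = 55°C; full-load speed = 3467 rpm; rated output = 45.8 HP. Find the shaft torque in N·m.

P_out = 45.8 × 746 = 34167 W
ω = 2π × 3467/60 = 363.1 rad/s
τ = P_out/ω = 34167/363.1 = 94.1 N·m

94.1 N·m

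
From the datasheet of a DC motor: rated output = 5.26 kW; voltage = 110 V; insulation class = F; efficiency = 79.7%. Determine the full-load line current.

P_out = 5.26 kW = 5260 W
P_in = P_out / η = 5260 / 0.797 = 6600 W
I = P_in / V = 6600 / 110 = 60 A

60 A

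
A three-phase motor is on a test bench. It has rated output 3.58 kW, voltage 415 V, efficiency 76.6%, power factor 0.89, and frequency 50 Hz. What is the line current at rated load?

7.31 A

P_out = 3.58 kW = 3580 W
P_in = P_out / η = 3580 / 0.766 = 4674 W
I_L = P_in / (√3·V_L·cosφ) = 4674 / (1.732 × 415 × 0.89) = 7.31 A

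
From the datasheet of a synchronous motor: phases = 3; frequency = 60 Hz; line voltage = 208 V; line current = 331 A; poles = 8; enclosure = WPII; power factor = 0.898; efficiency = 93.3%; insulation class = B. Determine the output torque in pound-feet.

P_in = √3·V·I·cosφ = 1.732 × 208 × 331 × 0.898 = 107082 W
P_out = η·P_in = 0.933 × 107082 = 99908 W
n = n_s = 120×60/8 = 900 rpm (synchronous)
ω = 2π×900/60 = 94.25 rad/s
τ = P_out/ω = 99908/94.25 = 1060 N·m
In lb·ft: 1060/1.356 = 782 lb·ft

782 lb·ft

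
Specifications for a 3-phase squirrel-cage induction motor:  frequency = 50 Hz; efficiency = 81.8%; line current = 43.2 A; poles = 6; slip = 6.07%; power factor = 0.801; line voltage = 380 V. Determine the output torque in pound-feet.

140 lb·ft

P_in = √3·V·I·cosφ = 1.732 × 380 × 43.2 × 0.801 = 22774 W
P_out = η·P_in = 0.818 × 22774 = 18629 W
n_s = 120×50/6 = 1000 rpm; n = 1000×(1−0.0607) = 939 rpm
ω = 2π×939/60 = 98.33 rad/s
τ = P_out/ω = 18629/98.33 = 189.5 N·m
In lb·ft: 189.5/1.356 = 140 lb·ft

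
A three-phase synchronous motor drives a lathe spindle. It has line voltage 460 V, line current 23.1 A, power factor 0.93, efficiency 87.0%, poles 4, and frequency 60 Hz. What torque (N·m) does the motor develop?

79 N·m

P_in = √3·V·I·cosφ = 1.732 × 460 × 23.1 × 0.93 = 17116 W
P_out = η·P_in = 0.87 × 17116 = 14891 W
n = n_s = 120×60/4 = 1800 rpm (synchronous)
ω = 2π×1800/60 = 188.5 rad/s
τ = P_out/ω = 14891/188.5 = 79 N·m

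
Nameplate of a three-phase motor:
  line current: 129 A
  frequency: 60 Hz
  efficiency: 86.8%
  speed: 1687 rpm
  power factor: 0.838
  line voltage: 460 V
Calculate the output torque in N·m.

P_in = √3·V·I·cosφ = 1.732 × 460 × 129 × 0.838 = 86127 W
P_out = η·P_in = 0.868 × 86127 = 74758 W
n = 1687 rpm
ω = 2π×1687/60 = 176.7 rad/s
τ = P_out/ω = 74758/176.7 = 423 N·m

423 N·m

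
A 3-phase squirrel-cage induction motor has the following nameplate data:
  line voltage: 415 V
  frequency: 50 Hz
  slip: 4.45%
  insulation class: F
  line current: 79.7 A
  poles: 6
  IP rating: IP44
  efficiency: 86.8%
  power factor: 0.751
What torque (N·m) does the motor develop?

373 N·m

P_in = √3·V·I·cosφ = 1.732 × 415 × 79.7 × 0.751 = 43022 W
P_out = η·P_in = 0.868 × 43022 = 37343 W
n_s = 120×50/6 = 1000 rpm; n = 1000×(1−0.0445) = 956 rpm
ω = 2π×956/60 = 100.1 rad/s
τ = P_out/ω = 37343/100.1 = 373 N·m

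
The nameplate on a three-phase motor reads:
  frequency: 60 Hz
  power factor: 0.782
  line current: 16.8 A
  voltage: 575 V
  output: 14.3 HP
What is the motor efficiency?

81.5 %

P_out = 14.3 × 746 = 10668 W
P_in = √3·V_L·I_L·cosφ = 1.732 × 575 × 16.8 × 0.782 = 13084 W
η = P_out / P_in = 10668 / 13084 = 0.815 = 81.5%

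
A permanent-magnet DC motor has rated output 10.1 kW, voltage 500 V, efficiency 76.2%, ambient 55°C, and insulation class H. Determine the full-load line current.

P_out = 10.1 kW = 10100 W
P_in = P_out / η = 10100 / 0.762 = 13255 W
I = P_in / V = 13255 / 500 = 26.5 A

26.5 A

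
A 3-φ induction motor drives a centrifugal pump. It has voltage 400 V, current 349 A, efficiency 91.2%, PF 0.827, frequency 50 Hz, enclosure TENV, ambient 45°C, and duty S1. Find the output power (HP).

P_in = √3·V·I·cosφ = 1.732 × 400 × 349 × 0.827 = 199958 W
P_out = η·P_in = 0.912 × 199958 = 182362 W
= 182362/746 = 244 HP

244 HP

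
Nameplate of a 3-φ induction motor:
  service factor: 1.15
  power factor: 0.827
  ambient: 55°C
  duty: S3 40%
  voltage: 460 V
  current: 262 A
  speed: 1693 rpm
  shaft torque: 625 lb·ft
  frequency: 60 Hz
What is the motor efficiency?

87.0 %

τ = 625 lb·ft × 1.356 = 847.5 N·m
ω = 2π × 1693/60 = 177.3 rad/s; P_out = τω = 847.5 × 177.3 = 150262 W
P_in = √3·V_L·I_L·cosφ = 1.732 × 460 × 262 × 0.827 = 172629 W
η = P_out / P_in = 150262 / 172629 = 0.870 = 87.0%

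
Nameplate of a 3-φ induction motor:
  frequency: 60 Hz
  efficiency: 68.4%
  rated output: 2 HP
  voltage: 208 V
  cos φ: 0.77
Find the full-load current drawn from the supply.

7.86 A

P_out = 2 × 746 = 1492 W
P_in = P_out / η = 1492 / 0.684 = 2181 W
I_L = P_in / (√3·V_L·cosφ) = 2181 / (1.732 × 208 × 0.77) = 7.86 A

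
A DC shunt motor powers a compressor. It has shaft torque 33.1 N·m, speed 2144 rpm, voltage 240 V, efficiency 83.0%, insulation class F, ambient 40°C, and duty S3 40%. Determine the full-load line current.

37.3 A

ω = 2π×2144/60 = 224.5 rad/s; P_out = τω = 33.1 × 224.5 = 7431 W
P_in = P_out / η = 7431 / 0.830 = 8953 W
I = P_in / V = 8953 / 240 = 37.3 A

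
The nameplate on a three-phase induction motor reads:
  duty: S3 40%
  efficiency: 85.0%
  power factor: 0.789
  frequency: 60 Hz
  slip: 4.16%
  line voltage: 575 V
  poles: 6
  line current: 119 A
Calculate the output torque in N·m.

P_in = √3·V·I·cosφ = 1.732 × 575 × 119 × 0.789 = 93506 W
P_out = η·P_in = 0.85 × 93506 = 79480 W
n_s = 120×60/6 = 1200 rpm; n = 1200×(1−0.0416) = 1150 rpm
ω = 2π×1150/60 = 120.4 rad/s
τ = P_out/ω = 79480/120.4 = 660 N·m

660 N·m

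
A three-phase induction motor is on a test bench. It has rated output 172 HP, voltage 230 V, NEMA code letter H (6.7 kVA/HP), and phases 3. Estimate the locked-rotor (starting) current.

S_LR = 6.7 × 172 = 1152.4 kVA
I_LR = S_LR/(√3·V_L) = 1152400/(1.732×230) = 2890 A

2890 A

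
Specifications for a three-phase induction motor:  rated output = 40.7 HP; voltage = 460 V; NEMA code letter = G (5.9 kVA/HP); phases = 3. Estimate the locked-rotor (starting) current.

301 A

S_LR = 5.9 × 40.7 = 240.13 kVA
I_LR = S_LR/(√3·V_L) = 240130/(1.732×460) = 301 A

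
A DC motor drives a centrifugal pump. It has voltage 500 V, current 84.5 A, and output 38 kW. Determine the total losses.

P_in = V·I = 500×84.5 = 42250 W
P_out = 38000 W
Losses = P_in − P_out = 42250 − 38000 = 4250 W

4250 W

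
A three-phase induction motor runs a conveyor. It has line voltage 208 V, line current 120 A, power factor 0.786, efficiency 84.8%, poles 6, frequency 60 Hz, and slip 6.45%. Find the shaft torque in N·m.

P_in = √3·V·I·cosφ = 1.732 × 208 × 120 × 0.786 = 33979 W
P_out = η·P_in = 0.848 × 33979 = 28814 W
n_s = 120×60/6 = 1200 rpm; n = 1200×(1−0.0645) = 1123 rpm
ω = 2π×1123/60 = 117.6 rad/s
τ = P_out/ω = 28814/117.6 = 245 N·m

245 N·m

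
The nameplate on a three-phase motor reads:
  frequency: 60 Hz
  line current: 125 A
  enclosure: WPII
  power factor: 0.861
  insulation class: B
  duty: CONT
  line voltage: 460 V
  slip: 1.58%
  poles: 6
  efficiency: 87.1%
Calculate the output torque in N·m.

604 N·m

P_in = √3·V·I·cosφ = 1.732 × 460 × 125 × 0.861 = 85747 W
P_out = η·P_in = 0.871 × 85747 = 74686 W
n_s = 120×60/6 = 1200 rpm; n = 1200×(1−0.0158) = 1181 rpm
ω = 2π×1181/60 = 123.7 rad/s
τ = P_out/ω = 74686/123.7 = 604 N·m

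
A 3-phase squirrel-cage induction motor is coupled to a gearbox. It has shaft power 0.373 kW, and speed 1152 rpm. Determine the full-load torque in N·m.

3.09 N·m

ω = 2π × 1152/60 = 120.6 rad/s
τ = P/ω = 373/120.6 = 3.09 N·m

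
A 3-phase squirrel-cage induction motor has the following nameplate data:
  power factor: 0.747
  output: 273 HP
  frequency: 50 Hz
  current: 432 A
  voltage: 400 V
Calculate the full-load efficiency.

P_out = 273 × 746 = 203658 W
P_in = √3·V_L·I_L·cosφ = 1.732 × 400 × 432 × 0.747 = 223569 W
η = P_out / P_in = 203658 / 223569 = 0.911 = 91.1%

91.1 %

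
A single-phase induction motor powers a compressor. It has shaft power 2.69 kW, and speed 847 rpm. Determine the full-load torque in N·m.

ω = 2π × 847/60 = 88.7 rad/s
τ = P/ω = 2690/88.7 = 30.3 N·m

30.3 N·m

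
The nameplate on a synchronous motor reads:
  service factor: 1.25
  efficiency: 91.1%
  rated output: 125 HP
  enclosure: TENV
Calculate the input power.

102 kW

P_out = 125 × 746 = 93250 W
P_in = P_out/η = 93250/0.911 = 102360 W = 102 kW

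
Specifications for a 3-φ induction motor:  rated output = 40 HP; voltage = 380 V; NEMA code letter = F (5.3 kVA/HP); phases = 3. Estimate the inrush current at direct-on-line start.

322 A

S_LR = 5.3 × 40 = 212 kVA
I_LR = S_LR/(√3·V_L) = 212000/(1.732×380) = 322 A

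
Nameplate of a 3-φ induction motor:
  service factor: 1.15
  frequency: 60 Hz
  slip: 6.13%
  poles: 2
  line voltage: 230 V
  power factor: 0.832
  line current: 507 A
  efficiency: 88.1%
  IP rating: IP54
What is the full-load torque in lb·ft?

P_in = √3·V·I·cosφ = 1.732 × 230 × 507 × 0.832 = 168038 W
P_out = η·P_in = 0.881 × 168038 = 148041 W
n_s = 120×60/2 = 3600 rpm; n = 3600×(1−0.0613) = 3379 rpm
ω = 2π×3379/60 = 353.8 rad/s
τ = P_out/ω = 148041/353.8 = 418.4 N·m
In lb·ft: 418.4/1.356 = 309 lb·ft

309 lb·ft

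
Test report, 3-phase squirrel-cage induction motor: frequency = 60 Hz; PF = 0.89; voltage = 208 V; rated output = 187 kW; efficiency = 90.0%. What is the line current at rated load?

648 A

P_out = 187 kW = 187000 W
P_in = P_out / η = 187000 / 0.900 = 207778 W
I_L = P_in / (√3·V_L·cosφ) = 207778 / (1.732 × 208 × 0.89) = 648 A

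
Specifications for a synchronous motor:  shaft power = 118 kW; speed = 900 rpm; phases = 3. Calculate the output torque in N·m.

ω = 2π × 900/60 = 94.25 rad/s
τ = P/ω = 118000/94.25 = 1250 N·m

1250 N·m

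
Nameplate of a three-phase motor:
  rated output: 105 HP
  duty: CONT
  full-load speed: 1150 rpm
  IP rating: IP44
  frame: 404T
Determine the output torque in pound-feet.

P_out = 105 × 746 = 78330 W
ω = 2π × 1150/60 = 120.4 rad/s
τ = P_out/ω = 78330/120.4 = 650.6 N·m
In lb·ft: 650.6/1.356 = 480 lb·ft

480 lb·ft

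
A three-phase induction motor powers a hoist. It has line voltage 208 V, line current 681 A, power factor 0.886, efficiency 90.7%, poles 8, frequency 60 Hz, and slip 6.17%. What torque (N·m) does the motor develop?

P_in = √3·V·I·cosφ = 1.732 × 208 × 681 × 0.886 = 217366 W
P_out = η·P_in = 0.907 × 217366 = 197151 W
n_s = 120×60/8 = 900 rpm; n = 900×(1−0.0617) = 844 rpm
ω = 2π×844/60 = 88.38 rad/s
τ = P_out/ω = 197151/88.38 = 2230 N·m

2230 N·m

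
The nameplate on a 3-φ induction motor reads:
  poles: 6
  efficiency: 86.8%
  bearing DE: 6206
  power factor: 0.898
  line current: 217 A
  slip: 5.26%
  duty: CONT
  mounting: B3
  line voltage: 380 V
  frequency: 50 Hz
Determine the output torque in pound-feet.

P_in = √3·V·I·cosφ = 1.732 × 380 × 217 × 0.898 = 128253 W
P_out = η·P_in = 0.868 × 128253 = 111324 W
n_s = 120×50/6 = 1000 rpm; n = 1000×(1−0.0526) = 947 rpm
ω = 2π×947/60 = 99.17 rad/s
τ = P_out/ω = 111324/99.17 = 1123 N·m
In lb·ft: 1123/1.356 = 828 lb·ft

828 lb·ft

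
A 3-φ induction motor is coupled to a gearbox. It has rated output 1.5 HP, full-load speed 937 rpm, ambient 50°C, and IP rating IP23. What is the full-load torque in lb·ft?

P_out = 1.5 × 746 = 1119 W
ω = 2π × 937/60 = 98.12 rad/s
τ = P_out/ω = 1119/98.12 = 11.4 N·m
In lb·ft: 11.4/1.356 = 8.41 lb·ft

8.41 lb·ft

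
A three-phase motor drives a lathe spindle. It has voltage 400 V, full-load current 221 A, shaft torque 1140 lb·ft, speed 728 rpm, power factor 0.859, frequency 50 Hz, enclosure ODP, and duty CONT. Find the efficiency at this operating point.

89.6 %

τ = 1140 lb·ft × 1.356 = 1546 N·m
ω = 2π × 728/60 = 76.24 rad/s; P_out = τω = 1546 × 76.24 = 117867 W
P_in = √3·V_L·I_L·cosφ = 1.732 × 400 × 221 × 0.859 = 131520 W
η = P_out / P_in = 117867 / 131520 = 0.896 = 89.6%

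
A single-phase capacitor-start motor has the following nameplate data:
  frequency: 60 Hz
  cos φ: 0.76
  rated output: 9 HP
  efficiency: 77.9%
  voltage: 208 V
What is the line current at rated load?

54.5 A

P_out = 9 × 746 = 6714 W
P_in = P_out / η = 6714 / 0.779 = 8619 W
I = P_in / (V·cosφ) = 8619 / (208 × 0.76) = 54.5 A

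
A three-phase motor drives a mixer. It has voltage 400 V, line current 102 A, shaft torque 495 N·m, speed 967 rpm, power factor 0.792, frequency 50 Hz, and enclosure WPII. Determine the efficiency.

89.6 %

ω = 2π × 967/60 = 101.3 rad/s; P_out = τω = 495 × 101.3 = 50144 W
P_in = √3·V_L·I_L·cosφ = 1.732 × 400 × 102 × 0.792 = 55967 W
η = P_out / P_in = 50144 / 55967 = 0.896 = 89.6%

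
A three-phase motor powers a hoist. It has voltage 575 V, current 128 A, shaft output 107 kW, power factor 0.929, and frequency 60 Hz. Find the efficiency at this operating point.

90.4 %

P_out = 107 kW = 107000 W
P_in = √3·V_L·I_L·cosφ = 1.732 × 575 × 128 × 0.929 = 118424 W
η = P_out / P_in = 107000 / 118424 = 0.904 = 90.4%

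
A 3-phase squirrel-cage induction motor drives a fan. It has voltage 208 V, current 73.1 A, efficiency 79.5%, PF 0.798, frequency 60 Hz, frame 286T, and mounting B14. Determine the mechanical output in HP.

P_in = √3·V·I·cosφ = 1.732 × 208 × 73.1 × 0.798 = 21015 W
P_out = η·P_in = 0.795 × 21015 = 16707 W
= 16707/746 = 22.4 HP

22.4 HP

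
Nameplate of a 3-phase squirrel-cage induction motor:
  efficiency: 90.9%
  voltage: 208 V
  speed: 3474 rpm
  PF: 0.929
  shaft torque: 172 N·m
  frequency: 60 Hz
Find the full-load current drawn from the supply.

206 A

ω = 2π×3474/60 = 363.8 rad/s; P_out = τω = 172 × 363.8 = 62574 W
P_in = P_out / η = 62574 / 0.909 = 68838 W
I_L = P_in / (√3·V_L·cosφ) = 68838 / (1.732 × 208 × 0.929) = 206 A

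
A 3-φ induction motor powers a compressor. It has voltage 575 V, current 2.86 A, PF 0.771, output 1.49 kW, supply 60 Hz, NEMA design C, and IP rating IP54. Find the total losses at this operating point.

706 W

P_in = √3·V·I·cosφ = 1.732×575×2.86×0.771 = 2196 W
P_out = 1490 W
Losses = P_in − P_out = 2196 − 1490 = 706 W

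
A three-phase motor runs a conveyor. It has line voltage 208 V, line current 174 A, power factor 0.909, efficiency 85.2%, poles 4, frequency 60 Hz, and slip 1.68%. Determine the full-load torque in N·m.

262 N·m

P_in = √3·V·I·cosφ = 1.732 × 208 × 174 × 0.909 = 56980 W
P_out = η·P_in = 0.852 × 56980 = 48547 W
n_s = 120×60/4 = 1800 rpm; n = 1800×(1−0.0168) = 1770 rpm
ω = 2π×1770/60 = 185.4 rad/s
τ = P_out/ω = 48547/185.4 = 262 N·m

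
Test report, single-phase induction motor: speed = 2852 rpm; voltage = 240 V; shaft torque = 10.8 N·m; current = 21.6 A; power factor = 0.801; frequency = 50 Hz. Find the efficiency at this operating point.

ω = 2π × 2852/60 = 298.7 rad/s; P_out = τω = 10.8 × 298.7 = 3226 W
P_in = V·I·cosφ = 240 × 21.6 × 0.801 = 4152 W
η = P_out / P_in = 3226 / 4152 = 0.777 = 77.7%

77.7 %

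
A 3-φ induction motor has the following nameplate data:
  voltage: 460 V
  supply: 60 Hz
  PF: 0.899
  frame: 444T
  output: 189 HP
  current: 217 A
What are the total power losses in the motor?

P_in = √3·V·I·cosφ = 1.732×460×217×0.899 = 155427 W
P_out = 189×746 = 140994 W
Losses = P_in − P_out = 155427 − 140994 = 14433 W

14.4 kW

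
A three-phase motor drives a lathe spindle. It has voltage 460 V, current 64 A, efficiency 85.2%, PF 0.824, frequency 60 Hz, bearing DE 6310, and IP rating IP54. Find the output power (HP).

P_in = √3·V·I·cosφ = 1.732 × 460 × 64 × 0.824 = 42016 W
P_out = η·P_in = 0.852 × 42016 = 35798 W
= 35798/746 = 48 HP

48 HP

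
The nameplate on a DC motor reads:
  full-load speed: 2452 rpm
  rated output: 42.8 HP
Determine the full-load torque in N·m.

P_out = 42.8 × 746 = 31929 W
ω = 2π × 2452/60 = 256.8 rad/s
τ = P_out/ω = 31929/256.8 = 124 N·m

124 N·m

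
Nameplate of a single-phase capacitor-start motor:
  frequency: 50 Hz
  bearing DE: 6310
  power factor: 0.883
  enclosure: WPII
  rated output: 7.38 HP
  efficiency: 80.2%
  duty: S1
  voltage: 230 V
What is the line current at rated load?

P_out = 7.38 × 746 = 5505 W
P_in = P_out / η = 5505 / 0.802 = 6864 W
I = P_in / (V·cosφ) = 6864 / (230 × 0.883) = 33.8 A

33.8 A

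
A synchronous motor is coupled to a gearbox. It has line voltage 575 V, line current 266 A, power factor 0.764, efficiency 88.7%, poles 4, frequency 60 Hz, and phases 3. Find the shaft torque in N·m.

952 N·m

P_in = √3·V·I·cosφ = 1.732 × 575 × 266 × 0.764 = 202391 W
P_out = η·P_in = 0.887 × 202391 = 179521 W
n = n_s = 120×60/4 = 1800 rpm (synchronous)
ω = 2π×1800/60 = 188.5 rad/s
τ = P_out/ω = 179521/188.5 = 952 N·m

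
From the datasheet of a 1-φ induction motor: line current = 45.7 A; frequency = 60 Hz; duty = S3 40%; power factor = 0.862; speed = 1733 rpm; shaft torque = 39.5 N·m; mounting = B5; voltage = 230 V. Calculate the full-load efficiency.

ω = 2π × 1733/60 = 181.5 rad/s; P_out = τω = 39.5 × 181.5 = 7169 W
P_in = V·I·cosφ = 230 × 45.7 × 0.862 = 9060 W
η = P_out / P_in = 7169 / 9060 = 0.791 = 79.1%

79.1 %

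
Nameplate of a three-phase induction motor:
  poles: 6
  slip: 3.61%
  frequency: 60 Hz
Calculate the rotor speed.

1157 rpm

n_s = 120f/p = 120×60/6 = 1200 rpm
n = n_s(1 − s) = 1200 × (1 − 0.0361) = 1157 rpm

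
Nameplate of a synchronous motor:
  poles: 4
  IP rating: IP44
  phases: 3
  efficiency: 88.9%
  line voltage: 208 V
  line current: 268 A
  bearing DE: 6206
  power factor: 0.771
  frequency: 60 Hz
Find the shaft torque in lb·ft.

P_in = √3·V·I·cosφ = 1.732 × 208 × 268 × 0.771 = 74439 W
P_out = η·P_in = 0.889 × 74439 = 66176 W
n = n_s = 120×60/4 = 1800 rpm (synchronous)
ω = 2π×1800/60 = 188.5 rad/s
τ = P_out/ω = 66176/188.5 = 351.1 N·m
In lb·ft: 351.1/1.356 = 259 lb·ft

259 lb·ft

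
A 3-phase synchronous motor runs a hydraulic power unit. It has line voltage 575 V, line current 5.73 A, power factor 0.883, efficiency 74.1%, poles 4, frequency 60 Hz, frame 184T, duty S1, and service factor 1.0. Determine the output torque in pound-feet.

14.6 lb·ft

P_in = √3·V·I·cosφ = 1.732 × 575 × 5.73 × 0.883 = 5039 W
P_out = η·P_in = 0.741 × 5039 = 3734 W
n = n_s = 120×60/4 = 1800 rpm (synchronous)
ω = 2π×1800/60 = 188.5 rad/s
τ = P_out/ω = 3734/188.5 = 19.81 N·m
In lb·ft: 19.81/1.356 = 14.6 lb·ft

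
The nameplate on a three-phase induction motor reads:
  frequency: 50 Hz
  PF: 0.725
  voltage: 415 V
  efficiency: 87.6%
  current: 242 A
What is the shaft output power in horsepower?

P_in = √3·V·I·cosφ = 1.732 × 415 × 242 × 0.725 = 126110 W
P_out = η·P_in = 0.876 × 126110 = 110472 W
= 110472/746 = 148 HP

148 HP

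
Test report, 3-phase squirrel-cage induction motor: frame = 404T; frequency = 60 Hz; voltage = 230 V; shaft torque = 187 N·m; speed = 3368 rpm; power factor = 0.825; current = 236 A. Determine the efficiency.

85.0 %

ω = 2π × 3368/60 = 352.7 rad/s; P_out = τω = 187 × 352.7 = 65955 W
P_in = √3·V_L·I_L·cosφ = 1.732 × 230 × 236 × 0.825 = 77561 W
η = P_out / P_in = 65955 / 77561 = 0.850 = 85.0%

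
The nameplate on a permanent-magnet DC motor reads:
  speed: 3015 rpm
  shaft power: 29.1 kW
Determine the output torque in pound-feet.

ω = 2π × 3015/60 = 315.7 rad/s
τ = P/ω = 29100/315.7 = 92.18 N·m
In lb·ft: 92.18/1.356 = 68 lb·ft

68 lb·ft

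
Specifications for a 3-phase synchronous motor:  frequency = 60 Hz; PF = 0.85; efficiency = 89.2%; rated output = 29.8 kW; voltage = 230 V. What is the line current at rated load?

98.7 A

P_out = 29.8 kW = 29800 W
P_in = P_out / η = 29800 / 0.892 = 33408 W
I_L = P_in / (√3·V_L·cosφ) = 33408 / (1.732 × 230 × 0.85) = 98.7 A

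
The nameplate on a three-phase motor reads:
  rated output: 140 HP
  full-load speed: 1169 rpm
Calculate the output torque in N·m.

853 N·m

P_out = 140 × 746 = 104440 W
ω = 2π × 1169/60 = 122.4 rad/s
τ = P_out/ω = 104440/122.4 = 853 N·m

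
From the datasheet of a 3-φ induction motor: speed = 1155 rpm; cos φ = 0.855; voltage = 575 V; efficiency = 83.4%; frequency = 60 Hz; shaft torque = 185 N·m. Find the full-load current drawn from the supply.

ω = 2π×1155/60 = 121 rad/s; P_out = τω = 185 × 121 = 22385 W
P_in = P_out / η = 22385 / 0.834 = 26841 W
I_L = P_in / (√3·V_L·cosφ) = 26841 / (1.732 × 575 × 0.855) = 31.5 A

31.5 A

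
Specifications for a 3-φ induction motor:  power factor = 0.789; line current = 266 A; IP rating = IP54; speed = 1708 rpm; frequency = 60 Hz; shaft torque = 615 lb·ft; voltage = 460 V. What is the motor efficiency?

89.2 %

τ = 615 lb·ft × 1.356 = 833.9 N·m
ω = 2π × 1708/60 = 178.9 rad/s; P_out = τω = 833.9 × 178.9 = 149185 W
P_in = √3·V_L·I_L·cosφ = 1.732 × 460 × 266 × 0.789 = 167211 W
η = P_out / P_in = 149185 / 167211 = 0.892 = 89.2%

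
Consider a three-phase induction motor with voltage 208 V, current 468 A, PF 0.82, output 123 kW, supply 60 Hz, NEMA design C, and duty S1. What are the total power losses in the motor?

P_in = √3·V·I·cosφ = 1.732×208×468×0.82 = 138252 W
P_out = 123000 W
Losses = P_in − P_out = 138252 − 123000 = 15252 W

15300 W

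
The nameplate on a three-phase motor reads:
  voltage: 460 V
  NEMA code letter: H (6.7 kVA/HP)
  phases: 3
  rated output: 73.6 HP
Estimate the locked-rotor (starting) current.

619 A

S_LR = 6.7 × 73.6 = 493.12 kVA
I_LR = S_LR/(√3·V_L) = 493120/(1.732×460) = 619 A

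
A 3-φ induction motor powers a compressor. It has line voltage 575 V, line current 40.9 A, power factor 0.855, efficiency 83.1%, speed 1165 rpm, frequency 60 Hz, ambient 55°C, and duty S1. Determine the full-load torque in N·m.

P_in = √3·V·I·cosφ = 1.732 × 575 × 40.9 × 0.855 = 34826 W
P_out = η·P_in = 0.831 × 34826 = 28940 W
n = 1165 rpm
ω = 2π×1165/60 = 122 rad/s
τ = P_out/ω = 28940/122 = 237 N·m

237 N·m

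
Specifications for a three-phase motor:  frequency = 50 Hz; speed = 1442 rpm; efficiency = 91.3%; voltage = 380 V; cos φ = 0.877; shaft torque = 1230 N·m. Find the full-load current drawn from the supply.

ω = 2π×1442/60 = 151 rad/s; P_out = τω = 1230 × 151 = 185730 W
P_in = P_out / η = 185730 / 0.913 = 203428 W
I_L = P_in / (√3·V_L·cosφ) = 203428 / (1.732 × 380 × 0.877) = 352 A

352 A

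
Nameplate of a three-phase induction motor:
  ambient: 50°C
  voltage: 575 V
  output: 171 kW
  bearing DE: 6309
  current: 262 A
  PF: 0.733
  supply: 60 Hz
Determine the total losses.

20300 W

P_in = √3·V·I·cosφ = 1.732×575×262×0.733 = 191259 W
P_out = 171000 W
Losses = P_in − P_out = 191259 − 171000 = 20259 W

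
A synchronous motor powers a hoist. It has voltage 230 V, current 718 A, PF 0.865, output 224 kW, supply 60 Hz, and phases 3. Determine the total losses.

23.4 kW

P_in = √3·V·I·cosφ = 1.732×230×718×0.865 = 247409 W
P_out = 224000 W
Losses = P_in − P_out = 247409 − 224000 = 23409 W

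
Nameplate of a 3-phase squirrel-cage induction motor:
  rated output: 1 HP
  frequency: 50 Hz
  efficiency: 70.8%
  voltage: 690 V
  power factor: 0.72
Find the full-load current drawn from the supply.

P_out = 1 × 746 = 746 W
P_in = P_out / η = 746 / 0.708 = 1054 W
I_L = P_in / (√3·V_L·cosφ) = 1054 / (1.732 × 690 × 0.72) = 1.22 A

1.22 A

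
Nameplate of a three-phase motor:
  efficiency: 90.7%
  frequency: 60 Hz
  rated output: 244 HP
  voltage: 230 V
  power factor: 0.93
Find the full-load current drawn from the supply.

P_out = 244 × 746 = 182024 W
P_in = P_out / η = 182024 / 0.907 = 200688 W
I_L = P_in / (√3·V_L·cosφ) = 200688 / (1.732 × 230 × 0.93) = 542 A

542 A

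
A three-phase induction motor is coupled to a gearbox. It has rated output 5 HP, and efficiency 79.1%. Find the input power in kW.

4.72 kW

P_out = 5 × 746 = 3730 W
P_in = P_out/η = 3730/0.791 = 4716 W = 4.72 kW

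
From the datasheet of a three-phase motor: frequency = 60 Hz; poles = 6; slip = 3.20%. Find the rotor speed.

n_s = 120f/p = 120×60/6 = 1200 rpm
n = n_s(1 − s) = 1200 × (1 − 0.032) = 1162 rpm

1162 rpm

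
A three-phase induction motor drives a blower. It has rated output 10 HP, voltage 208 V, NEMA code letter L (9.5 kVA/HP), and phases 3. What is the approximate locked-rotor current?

264 A

S_LR = 9.5 × 10 = 95 kVA
I_LR = S_LR/(√3·V_L) = 95000/(1.732×208) = 264 A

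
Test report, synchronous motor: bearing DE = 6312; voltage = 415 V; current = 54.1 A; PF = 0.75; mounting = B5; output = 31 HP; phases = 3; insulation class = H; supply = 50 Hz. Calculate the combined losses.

6040 W

P_in = √3·V·I·cosφ = 1.732×415×54.1×0.75 = 29164 W
P_out = 31×746 = 23126 W
Losses = P_in − P_out = 29164 − 23126 = 6038 W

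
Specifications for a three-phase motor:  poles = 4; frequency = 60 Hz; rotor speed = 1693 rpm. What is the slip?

5.94 %

n_s = 120f/p = 120×60/4 = 1800 rpm
s = (n_s − n)/n_s = (1800 − 1693)/1800 = 0.0594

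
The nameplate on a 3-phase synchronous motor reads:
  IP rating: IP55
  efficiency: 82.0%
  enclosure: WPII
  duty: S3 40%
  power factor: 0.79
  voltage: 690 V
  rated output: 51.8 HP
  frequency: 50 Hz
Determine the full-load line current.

49.9 A

P_out = 51.8 × 746 = 38643 W
P_in = P_out / η = 38643 / 0.820 = 47126 W
I_L = P_in / (√3·V_L·cosφ) = 47126 / (1.732 × 690 × 0.79) = 49.9 A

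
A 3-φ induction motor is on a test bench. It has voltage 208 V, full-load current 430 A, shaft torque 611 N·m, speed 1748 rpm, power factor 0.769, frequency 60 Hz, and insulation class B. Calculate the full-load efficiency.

ω = 2π × 1748/60 = 183.1 rad/s; P_out = τω = 611 × 183.1 = 111874 W
P_in = √3·V_L·I_L·cosφ = 1.732 × 208 × 430 × 0.769 = 119126 W
η = P_out / P_in = 111874 / 119126 = 0.939 = 93.9%

93.9 %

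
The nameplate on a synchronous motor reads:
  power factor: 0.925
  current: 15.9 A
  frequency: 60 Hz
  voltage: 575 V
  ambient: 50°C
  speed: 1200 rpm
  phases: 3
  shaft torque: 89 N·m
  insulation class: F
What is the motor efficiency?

76.4 %

ω = 2π × 1200/60 = 125.7 rad/s; P_out = τω = 89 × 125.7 = 11187 W
P_in = √3·V_L·I_L·cosφ = 1.732 × 575 × 15.9 × 0.925 = 14647 W
η = P_out / P_in = 11187 / 14647 = 0.764 = 76.4%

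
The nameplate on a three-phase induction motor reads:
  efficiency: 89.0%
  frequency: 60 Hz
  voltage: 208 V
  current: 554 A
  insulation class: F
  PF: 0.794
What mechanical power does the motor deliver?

141 kW

P_in = √3·V·I·cosφ = 1.732 × 208 × 554 × 0.794 = 158468 W
P_out = η·P_in = 0.89 × 158468 = 141037 W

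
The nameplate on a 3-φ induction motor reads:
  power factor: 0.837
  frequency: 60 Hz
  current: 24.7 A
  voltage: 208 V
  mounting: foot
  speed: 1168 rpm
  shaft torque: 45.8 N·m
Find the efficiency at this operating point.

ω = 2π × 1168/60 = 122.3 rad/s; P_out = τω = 45.8 × 122.3 = 5601 W
P_in = √3·V_L·I_L·cosφ = 1.732 × 208 × 24.7 × 0.837 = 7448 W
η = P_out / P_in = 5601 / 7448 = 0.752 = 75.2%

75.2 %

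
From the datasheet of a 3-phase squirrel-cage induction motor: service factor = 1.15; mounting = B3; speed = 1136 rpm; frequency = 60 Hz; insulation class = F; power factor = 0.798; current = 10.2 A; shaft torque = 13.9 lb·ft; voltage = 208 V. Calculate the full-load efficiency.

τ = 13.9 lb·ft × 1.356 = 18.85 N·m
ω = 2π × 1136/60 = 119 rad/s; P_out = τω = 18.85 × 119 = 2243 W
P_in = √3·V_L·I_L·cosφ = 1.732 × 208 × 10.2 × 0.798 = 2932 W
η = P_out / P_in = 2243 / 2932 = 0.765 = 76.5%

76.5 %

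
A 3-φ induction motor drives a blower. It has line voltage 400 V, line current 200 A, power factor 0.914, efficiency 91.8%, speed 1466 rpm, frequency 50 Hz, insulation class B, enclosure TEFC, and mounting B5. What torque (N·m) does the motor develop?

757 N·m

P_in = √3·V·I·cosφ = 1.732 × 400 × 200 × 0.914 = 126644 W
P_out = η·P_in = 0.918 × 126644 = 116259 W
n = 1466 rpm
ω = 2π×1466/60 = 153.5 rad/s
τ = P_out/ω = 116259/153.5 = 757 N·m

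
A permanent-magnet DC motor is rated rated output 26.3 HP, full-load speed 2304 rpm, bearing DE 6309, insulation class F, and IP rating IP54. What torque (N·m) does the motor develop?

81.3 N·m

P_out = 26.3 × 746 = 19620 W
ω = 2π × 2304/60 = 241.3 rad/s
τ = P_out/ω = 19620/241.3 = 81.3 N·m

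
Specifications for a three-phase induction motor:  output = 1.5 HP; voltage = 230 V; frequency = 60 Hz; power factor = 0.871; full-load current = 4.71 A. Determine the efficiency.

P_out = 1.5 × 746 = 1119 W
P_in = √3·V_L·I_L·cosφ = 1.732 × 230 × 4.71 × 0.871 = 1634 W
η = P_out / P_in = 1119 / 1634 = 0.685 = 68.5%

68.5 %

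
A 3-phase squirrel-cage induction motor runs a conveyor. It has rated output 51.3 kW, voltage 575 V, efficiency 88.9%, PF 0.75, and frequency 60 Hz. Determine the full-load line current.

P_out = 51.3 kW = 51300 W
P_in = P_out / η = 51300 / 0.889 = 57705 W
I_L = P_in / (√3·V_L·cosφ) = 57705 / (1.732 × 575 × 0.75) = 77.3 A

77.3 A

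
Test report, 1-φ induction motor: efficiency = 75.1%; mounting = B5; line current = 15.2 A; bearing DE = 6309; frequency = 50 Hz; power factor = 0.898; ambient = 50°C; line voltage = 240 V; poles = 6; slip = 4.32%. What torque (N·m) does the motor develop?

P_in = V·I·cosφ = 240 × 15.2 × 0.898 = 3276 W
P_out = η·P_in = 0.751 × 3276 = 2460 W
n_s = 120×50/6 = 1000 rpm; n = 1000×(1−0.0432) = 957 rpm
ω = 2π×957/60 = 100.2 rad/s
τ = P_out/ω = 2460/100.2 = 24.6 N·m

24.6 N·m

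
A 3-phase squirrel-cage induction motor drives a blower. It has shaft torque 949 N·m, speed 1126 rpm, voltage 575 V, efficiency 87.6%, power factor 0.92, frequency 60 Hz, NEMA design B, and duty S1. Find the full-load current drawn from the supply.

139 A

ω = 2π×1126/60 = 117.9 rad/s; P_out = τω = 949 × 117.9 = 111887 W
P_in = P_out / η = 111887 / 0.876 = 127725 W
I_L = P_in / (√3·V_L·cosφ) = 127725 / (1.732 × 575 × 0.92) = 139 A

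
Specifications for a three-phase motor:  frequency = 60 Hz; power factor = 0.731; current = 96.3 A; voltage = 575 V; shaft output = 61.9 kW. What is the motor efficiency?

P_out = 61.9 kW = 61900 W
P_in = √3·V_L·I_L·cosφ = 1.732 × 575 × 96.3 × 0.731 = 70107 W
η = P_out / P_in = 61900 / 70107 = 0.883 = 88.3%

88.3 %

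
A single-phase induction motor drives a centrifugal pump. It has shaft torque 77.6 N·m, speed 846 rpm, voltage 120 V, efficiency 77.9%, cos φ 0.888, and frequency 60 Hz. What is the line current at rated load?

82.8 A

ω = 2π×846/60 = 88.59 rad/s; P_out = τω = 77.6 × 88.59 = 6875 W
P_in = P_out / η = 6875 / 0.779 = 8825 W
I = P_in / (V·cosφ) = 8825 / (120 × 0.888) = 82.8 A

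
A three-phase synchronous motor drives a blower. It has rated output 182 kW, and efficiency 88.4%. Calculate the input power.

P_out = 182000 W
P_in = P_out/η = 182000/0.884 = 205882 W = 206 kW

206 kW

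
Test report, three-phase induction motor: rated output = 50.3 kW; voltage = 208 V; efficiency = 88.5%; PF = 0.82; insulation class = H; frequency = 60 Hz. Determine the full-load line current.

P_out = 50.3 kW = 50300 W
P_in = P_out / η = 50300 / 0.885 = 56836 W
I_L = P_in / (√3·V_L·cosφ) = 56836 / (1.732 × 208 × 0.82) = 192 A

192 A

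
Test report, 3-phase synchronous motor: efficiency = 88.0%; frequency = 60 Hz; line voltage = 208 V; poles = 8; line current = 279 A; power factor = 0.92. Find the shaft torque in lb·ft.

637 lb·ft

P_in = √3·V·I·cosφ = 1.732 × 208 × 279 × 0.92 = 92471 W
P_out = η·P_in = 0.88 × 92471 = 81374 W
n = n_s = 120×60/8 = 900 rpm (synchronous)
ω = 2π×900/60 = 94.25 rad/s
τ = P_out/ω = 81374/94.25 = 863.4 N·m
In lb·ft: 863.4/1.356 = 637 lb·ft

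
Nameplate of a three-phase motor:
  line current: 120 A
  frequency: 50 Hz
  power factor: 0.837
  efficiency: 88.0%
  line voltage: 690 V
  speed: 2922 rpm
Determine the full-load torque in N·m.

P_in = √3·V·I·cosφ = 1.732 × 690 × 120 × 0.837 = 120034 W
P_out = η·P_in = 0.88 × 120034 = 105630 W
n = 2922 rpm
ω = 2π×2922/60 = 306 rad/s
τ = P_out/ω = 105630/306 = 345 N·m

345 N·m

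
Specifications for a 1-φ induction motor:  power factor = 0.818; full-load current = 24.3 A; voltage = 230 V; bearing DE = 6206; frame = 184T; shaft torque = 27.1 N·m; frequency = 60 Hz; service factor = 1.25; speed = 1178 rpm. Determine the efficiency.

73.1 %

ω = 2π × 1178/60 = 123.4 rad/s; P_out = τω = 27.1 × 123.4 = 3344 W
P_in = V·I·cosφ = 230 × 24.3 × 0.818 = 4572 W
η = P_out / P_in = 3344 / 4572 = 0.731 = 73.1%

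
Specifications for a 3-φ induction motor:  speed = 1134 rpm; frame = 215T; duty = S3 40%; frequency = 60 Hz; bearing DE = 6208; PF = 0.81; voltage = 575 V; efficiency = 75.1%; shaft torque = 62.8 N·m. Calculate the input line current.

ω = 2π×1134/60 = 118.8 rad/s; P_out = τω = 62.8 × 118.8 = 7461 W
P_in = P_out / η = 7461 / 0.751 = 9935 W
I_L = P_in / (√3·V_L·cosφ) = 9935 / (1.732 × 575 × 0.81) = 12.3 A

12.3 A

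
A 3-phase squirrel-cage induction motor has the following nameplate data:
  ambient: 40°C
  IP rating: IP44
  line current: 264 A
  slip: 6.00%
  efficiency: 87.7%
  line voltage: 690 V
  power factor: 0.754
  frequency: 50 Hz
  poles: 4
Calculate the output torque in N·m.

1410 N·m

P_in = √3·V·I·cosφ = 1.732 × 690 × 264 × 0.754 = 237888 W
P_out = η·P_in = 0.877 × 237888 = 208628 W
n_s = 120×50/4 = 1500 rpm; n = 1500×(1−0.06) = 1410 rpm
ω = 2π×1410/60 = 147.7 rad/s
τ = P_out/ω = 208628/147.7 = 1410 N·m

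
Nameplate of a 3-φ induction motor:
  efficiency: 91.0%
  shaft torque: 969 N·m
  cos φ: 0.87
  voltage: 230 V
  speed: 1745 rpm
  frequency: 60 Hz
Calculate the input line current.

561 A

ω = 2π×1745/60 = 182.7 rad/s; P_out = τω = 969 × 182.7 = 177036 W
P_in = P_out / η = 177036 / 0.910 = 194545 W
I_L = P_in / (√3·V_L·cosφ) = 194545 / (1.732 × 230 × 0.87) = 561 A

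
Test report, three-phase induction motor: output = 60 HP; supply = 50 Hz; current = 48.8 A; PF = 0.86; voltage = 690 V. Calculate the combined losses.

P_in = √3·V·I·cosφ = 1.732×690×48.8×0.86 = 50155 W
P_out = 60×746 = 44760 W
Losses = P_in − P_out = 50155 − 44760 = 5395 W

5.4 kW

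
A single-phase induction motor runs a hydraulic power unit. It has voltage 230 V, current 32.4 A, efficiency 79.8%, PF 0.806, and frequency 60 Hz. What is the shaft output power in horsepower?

P_in = V·I·cosφ = 230 × 32.4 × 0.806 = 6006 W
P_out = η·P_in = 0.798 × 6006 = 4793 W
= 4793/746 = 6.42 HP

6.42 HP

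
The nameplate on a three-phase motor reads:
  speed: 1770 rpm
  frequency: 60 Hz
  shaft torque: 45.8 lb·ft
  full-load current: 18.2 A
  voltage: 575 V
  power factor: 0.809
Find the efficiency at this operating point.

τ = 45.8 lb·ft × 1.356 = 62.1 N·m
ω = 2π × 1770/60 = 185.4 rad/s; P_out = τω = 62.1 × 185.4 = 11513 W
P_in = √3·V_L·I_L·cosφ = 1.732 × 575 × 18.2 × 0.809 = 14663 W
η = P_out / P_in = 11513 / 14663 = 0.785 = 78.5%

78.5 %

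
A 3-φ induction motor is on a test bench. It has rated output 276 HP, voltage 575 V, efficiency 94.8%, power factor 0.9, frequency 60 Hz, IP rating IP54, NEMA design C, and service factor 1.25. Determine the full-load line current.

242 A

P_out = 276 × 746 = 205896 W
P_in = P_out / η = 205896 / 0.948 = 217190 W
I_L = P_in / (√3·V_L·cosφ) = 217190 / (1.732 × 575 × 0.9) = 242 A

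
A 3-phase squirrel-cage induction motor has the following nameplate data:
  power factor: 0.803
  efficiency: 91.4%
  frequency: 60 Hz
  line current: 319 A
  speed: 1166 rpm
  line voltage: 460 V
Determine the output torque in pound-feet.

P_in = √3·V·I·cosφ = 1.732 × 460 × 319 × 0.803 = 204085 W
P_out = η·P_in = 0.914 × 204085 = 186534 W
n = 1166 rpm
ω = 2π×1166/60 = 122.1 rad/s
τ = P_out/ω = 186534/122.1 = 1528 N·m
In lb·ft: 1528/1.356 = 1130 lb·ft

1130 lb·ft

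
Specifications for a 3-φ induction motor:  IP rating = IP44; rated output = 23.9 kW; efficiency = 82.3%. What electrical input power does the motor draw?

P_out = 23900 W
P_in = P_out/η = 23900/0.823 = 29040 W = 29 kW

29 kW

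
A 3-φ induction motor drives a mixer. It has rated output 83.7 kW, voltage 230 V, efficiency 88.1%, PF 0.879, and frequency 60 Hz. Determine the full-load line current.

P_out = 83.7 kW = 83700 W
P_in = P_out / η = 83700 / 0.881 = 95006 W
I_L = P_in / (√3·V_L·cosφ) = 95006 / (1.732 × 230 × 0.879) = 271 A

271 A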